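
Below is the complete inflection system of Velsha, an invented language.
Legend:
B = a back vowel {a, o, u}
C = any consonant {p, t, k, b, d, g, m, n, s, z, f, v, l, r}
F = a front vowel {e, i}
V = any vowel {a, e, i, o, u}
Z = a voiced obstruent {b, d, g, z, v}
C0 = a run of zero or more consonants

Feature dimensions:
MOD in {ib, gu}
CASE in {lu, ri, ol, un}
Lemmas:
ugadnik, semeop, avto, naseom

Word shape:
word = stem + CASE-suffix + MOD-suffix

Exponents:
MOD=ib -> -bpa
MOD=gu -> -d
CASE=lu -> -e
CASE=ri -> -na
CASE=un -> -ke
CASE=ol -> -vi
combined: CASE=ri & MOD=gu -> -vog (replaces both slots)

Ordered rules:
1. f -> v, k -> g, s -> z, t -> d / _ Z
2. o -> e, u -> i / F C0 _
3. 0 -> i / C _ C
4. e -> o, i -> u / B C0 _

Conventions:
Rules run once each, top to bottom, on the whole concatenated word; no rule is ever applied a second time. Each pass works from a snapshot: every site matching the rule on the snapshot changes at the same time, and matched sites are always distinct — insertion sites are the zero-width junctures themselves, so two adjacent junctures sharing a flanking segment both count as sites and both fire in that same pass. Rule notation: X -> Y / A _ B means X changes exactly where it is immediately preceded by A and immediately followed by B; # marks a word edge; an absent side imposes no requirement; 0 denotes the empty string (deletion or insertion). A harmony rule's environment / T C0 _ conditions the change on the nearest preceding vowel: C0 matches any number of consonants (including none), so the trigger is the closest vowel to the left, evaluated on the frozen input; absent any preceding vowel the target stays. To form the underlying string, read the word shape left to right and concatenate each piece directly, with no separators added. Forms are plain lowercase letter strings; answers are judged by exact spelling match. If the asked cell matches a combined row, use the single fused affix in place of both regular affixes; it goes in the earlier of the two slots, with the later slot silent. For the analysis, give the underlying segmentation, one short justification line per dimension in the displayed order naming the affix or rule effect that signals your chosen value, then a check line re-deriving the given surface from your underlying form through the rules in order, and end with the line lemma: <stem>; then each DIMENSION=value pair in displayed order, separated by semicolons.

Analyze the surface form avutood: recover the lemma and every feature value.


underlying: avto-e-d
MOD=gu - signalled by the affix -d
CASE=lu - signalled by the affix -e
check: avtoed -> avtoed -> avtoed -> avitoed -> avutood
lemma: avto; MOD=gu; CASE=lu


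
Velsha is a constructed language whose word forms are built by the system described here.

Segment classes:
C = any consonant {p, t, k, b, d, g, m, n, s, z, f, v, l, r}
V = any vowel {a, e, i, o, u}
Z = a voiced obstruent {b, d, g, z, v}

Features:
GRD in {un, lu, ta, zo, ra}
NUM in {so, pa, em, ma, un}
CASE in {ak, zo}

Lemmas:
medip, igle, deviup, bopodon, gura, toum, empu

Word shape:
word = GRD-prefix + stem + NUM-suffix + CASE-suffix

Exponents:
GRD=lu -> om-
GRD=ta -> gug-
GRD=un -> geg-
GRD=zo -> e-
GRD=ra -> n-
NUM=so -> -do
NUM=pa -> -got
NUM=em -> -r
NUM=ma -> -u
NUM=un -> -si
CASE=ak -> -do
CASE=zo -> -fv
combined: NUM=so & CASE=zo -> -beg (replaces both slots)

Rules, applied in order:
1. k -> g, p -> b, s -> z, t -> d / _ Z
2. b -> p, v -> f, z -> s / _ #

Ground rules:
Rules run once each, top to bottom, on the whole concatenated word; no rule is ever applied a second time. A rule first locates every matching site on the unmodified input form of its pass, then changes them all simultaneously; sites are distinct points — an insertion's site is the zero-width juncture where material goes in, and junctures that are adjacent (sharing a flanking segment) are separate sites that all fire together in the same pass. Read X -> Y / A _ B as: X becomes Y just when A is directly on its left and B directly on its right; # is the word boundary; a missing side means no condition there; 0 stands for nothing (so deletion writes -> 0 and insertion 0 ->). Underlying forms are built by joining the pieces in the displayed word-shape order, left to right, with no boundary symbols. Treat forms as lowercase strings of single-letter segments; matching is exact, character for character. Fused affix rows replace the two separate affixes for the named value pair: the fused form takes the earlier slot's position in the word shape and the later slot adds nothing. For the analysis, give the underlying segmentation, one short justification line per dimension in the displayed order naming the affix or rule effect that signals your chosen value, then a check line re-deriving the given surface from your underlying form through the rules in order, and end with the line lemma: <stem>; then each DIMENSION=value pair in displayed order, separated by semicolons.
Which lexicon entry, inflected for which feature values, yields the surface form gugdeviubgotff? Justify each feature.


underlying: gug-deviup-got-fv
GRD=ta - signalled by the affix gug-
NUM=pa - signalled by the affix -got
CASE=zo - signalled by the affix -fv
check: gugdeviupgotfv -> gugdeviubgotfv -> gugdeviubgotff
lemma: deviup; GRD=ta; NUM=pa; CASE=zo


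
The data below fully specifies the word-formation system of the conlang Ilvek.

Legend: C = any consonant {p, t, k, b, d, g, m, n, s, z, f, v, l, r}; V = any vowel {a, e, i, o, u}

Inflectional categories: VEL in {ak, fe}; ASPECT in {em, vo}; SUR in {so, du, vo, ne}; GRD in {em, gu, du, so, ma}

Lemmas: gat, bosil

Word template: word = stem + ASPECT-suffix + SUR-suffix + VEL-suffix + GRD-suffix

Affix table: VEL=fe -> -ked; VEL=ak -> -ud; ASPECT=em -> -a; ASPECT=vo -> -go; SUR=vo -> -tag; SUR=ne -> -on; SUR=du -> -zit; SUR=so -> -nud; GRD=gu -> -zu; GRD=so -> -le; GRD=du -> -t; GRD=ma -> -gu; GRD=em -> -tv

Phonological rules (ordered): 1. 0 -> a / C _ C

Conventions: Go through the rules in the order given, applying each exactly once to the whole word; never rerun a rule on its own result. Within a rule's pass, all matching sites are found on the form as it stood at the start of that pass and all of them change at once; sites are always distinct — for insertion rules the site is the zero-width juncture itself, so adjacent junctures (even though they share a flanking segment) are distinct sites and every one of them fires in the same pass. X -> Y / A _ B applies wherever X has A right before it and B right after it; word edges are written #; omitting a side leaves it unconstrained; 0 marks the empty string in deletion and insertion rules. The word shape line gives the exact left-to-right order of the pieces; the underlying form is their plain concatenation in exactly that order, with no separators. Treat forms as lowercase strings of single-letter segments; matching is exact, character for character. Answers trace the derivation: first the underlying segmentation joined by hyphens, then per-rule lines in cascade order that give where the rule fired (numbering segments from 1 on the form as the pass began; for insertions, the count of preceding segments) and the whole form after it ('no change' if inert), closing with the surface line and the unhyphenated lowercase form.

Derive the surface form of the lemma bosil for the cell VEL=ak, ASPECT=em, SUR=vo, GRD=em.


underlying: bosil-a-tag-ud-tv
1. 0 -> a / C _ C: inserts after position(s) 11, 12: bosilatagudatav
surface: bosilatagudatav


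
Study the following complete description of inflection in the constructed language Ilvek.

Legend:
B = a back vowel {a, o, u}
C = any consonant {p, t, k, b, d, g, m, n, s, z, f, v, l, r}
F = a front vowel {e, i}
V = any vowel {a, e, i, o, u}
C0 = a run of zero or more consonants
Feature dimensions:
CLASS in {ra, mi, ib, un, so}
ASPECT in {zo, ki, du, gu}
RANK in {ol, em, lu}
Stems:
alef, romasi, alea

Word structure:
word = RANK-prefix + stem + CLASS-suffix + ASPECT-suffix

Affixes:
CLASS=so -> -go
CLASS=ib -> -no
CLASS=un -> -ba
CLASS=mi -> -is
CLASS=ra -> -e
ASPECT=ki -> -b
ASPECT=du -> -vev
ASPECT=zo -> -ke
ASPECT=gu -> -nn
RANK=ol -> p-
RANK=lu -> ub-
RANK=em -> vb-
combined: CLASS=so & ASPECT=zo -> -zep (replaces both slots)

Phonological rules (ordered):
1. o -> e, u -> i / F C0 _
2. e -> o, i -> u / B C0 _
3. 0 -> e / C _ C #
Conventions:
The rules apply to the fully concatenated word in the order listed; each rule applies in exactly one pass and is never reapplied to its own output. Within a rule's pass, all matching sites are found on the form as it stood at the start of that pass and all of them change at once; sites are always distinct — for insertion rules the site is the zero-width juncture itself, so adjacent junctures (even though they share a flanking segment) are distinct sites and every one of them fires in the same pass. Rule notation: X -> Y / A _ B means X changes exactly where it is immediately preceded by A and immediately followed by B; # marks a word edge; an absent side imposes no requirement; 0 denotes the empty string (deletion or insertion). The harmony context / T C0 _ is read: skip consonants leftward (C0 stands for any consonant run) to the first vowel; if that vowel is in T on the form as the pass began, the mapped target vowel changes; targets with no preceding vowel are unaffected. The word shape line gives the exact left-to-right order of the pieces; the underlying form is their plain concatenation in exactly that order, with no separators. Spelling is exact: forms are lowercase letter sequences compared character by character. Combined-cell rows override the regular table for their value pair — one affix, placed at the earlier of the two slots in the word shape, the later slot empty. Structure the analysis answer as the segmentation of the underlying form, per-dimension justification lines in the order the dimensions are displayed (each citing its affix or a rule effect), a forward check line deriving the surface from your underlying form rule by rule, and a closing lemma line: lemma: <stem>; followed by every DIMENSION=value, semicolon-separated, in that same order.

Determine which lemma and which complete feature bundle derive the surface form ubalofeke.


underlying: ub-alef-e-ke
CLASS=ra - signalled by the affix -e
ASPECT=zo - signalled by the affix -ke
RANK=lu - signalled by the affix ub-
check: ubalefeke -> ubalefeke -> ubalofeke -> ubalofeke
lemma: alef; CLASS=ra; ASPECT=zo; RANK=lu


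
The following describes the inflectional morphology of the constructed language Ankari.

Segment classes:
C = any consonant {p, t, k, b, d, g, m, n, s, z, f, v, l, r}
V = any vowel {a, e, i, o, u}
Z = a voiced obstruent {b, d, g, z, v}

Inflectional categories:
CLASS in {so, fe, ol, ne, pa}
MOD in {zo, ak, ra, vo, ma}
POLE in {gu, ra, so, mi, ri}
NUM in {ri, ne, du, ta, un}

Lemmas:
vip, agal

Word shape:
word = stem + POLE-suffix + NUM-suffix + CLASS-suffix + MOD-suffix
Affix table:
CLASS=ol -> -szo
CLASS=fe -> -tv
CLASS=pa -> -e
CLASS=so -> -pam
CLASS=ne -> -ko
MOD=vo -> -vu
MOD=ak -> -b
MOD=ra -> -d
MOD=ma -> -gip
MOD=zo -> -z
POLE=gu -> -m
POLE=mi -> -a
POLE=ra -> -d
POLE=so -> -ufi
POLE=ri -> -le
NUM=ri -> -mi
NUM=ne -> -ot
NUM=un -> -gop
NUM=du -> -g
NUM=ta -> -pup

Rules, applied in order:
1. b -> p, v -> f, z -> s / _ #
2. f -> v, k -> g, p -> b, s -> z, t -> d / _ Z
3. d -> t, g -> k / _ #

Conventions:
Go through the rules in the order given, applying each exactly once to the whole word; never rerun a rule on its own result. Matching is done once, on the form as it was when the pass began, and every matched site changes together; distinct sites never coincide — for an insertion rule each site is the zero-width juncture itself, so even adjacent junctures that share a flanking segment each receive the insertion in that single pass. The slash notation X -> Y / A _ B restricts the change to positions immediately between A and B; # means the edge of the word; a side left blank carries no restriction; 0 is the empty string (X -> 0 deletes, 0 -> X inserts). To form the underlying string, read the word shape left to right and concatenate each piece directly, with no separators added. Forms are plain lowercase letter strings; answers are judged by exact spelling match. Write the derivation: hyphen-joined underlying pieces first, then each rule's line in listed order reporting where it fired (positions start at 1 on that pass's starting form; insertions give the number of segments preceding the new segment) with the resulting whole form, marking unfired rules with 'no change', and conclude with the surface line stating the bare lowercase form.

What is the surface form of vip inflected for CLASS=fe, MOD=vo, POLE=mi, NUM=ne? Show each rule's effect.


underlying: vip-a-ot-tv-vu
1. b -> p, v -> f, z -> s / _ #: no change
2. f -> v, k -> g, p -> b, s -> z, t -> d / _ Z: fires at position(s) 7: vipaotdvvu
3. d -> t, g -> k / _ #: no change
surface: vipaotdvvu


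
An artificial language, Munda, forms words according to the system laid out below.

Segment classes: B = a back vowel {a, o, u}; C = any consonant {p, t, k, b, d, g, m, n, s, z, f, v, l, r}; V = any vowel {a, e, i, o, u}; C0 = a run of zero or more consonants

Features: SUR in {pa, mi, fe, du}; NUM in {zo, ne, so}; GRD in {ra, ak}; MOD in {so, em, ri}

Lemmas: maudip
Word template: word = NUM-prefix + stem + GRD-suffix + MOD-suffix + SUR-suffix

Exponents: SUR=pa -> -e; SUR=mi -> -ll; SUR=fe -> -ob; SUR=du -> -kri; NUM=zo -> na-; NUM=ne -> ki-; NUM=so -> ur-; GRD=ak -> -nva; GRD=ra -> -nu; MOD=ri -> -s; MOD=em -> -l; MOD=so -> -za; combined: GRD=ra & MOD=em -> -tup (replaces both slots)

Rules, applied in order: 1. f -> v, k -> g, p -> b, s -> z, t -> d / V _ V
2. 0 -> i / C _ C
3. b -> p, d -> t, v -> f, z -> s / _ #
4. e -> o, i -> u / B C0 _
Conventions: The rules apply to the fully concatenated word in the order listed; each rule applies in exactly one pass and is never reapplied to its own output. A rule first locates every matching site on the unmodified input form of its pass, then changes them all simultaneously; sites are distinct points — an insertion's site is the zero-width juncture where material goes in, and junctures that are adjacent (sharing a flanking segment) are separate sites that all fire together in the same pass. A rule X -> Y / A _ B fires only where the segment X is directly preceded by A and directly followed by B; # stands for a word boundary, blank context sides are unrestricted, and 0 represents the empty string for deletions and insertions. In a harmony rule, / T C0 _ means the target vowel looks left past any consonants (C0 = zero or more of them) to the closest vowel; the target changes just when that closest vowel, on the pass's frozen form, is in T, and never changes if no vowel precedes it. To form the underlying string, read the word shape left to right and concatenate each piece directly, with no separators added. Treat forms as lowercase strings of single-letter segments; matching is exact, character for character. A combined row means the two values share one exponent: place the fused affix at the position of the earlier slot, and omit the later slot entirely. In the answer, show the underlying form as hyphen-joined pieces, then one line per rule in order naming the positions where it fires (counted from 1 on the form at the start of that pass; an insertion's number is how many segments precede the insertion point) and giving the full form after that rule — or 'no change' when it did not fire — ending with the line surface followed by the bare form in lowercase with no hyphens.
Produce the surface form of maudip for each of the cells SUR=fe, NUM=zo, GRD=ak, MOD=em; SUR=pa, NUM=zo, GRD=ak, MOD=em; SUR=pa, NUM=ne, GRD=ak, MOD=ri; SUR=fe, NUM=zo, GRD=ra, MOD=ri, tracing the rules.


cell SUR=fe, NUM=zo, GRD=ak, MOD=em:
underlying: na-maudip-nva-l-ob
1. f -> v, k -> g, p -> b, s -> z, t -> d / V _ V: no change
2. 0 -> i / C _ C: inserts after position(s) 8, 9: namaudipinivalob
3. b -> p, d -> t, v -> f, z -> s / _ #: fires at position(s) 16: namaudipinivalop
4. e -> o, i -> u / B C0 _: fires at position(s) 7: namaudupinivalop
surface: namaudupinivalop

cell SUR=pa, NUM=zo, GRD=ak, MOD=em:
underlying: na-maudip-nva-l-e
1. f -> v, k -> g, p -> b, s -> z, t -> d / V _ V: no change
2. 0 -> i / C _ C: inserts after position(s) 8, 9: namaudipinivale
3. b -> p, d -> t, v -> f, z -> s / _ #: no change
4. e -> o, i -> u / B C0 _: fires at position(s) 7, 15: namaudupinivalo
surface: namaudupinivalo

cell SUR=pa, NUM=ne, GRD=ak, MOD=ri:
underlying: ki-maudip-nva-s-e
1. f -> v, k -> g, p -> b, s -> z, t -> d / V _ V: fires at position(s) 12: kimaudipnvaze
2. 0 -> i / C _ C: inserts after position(s) 8, 9: kimaudipinivaze
3. b -> p, d -> t, v -> f, z -> s / _ #: no change
4. e -> o, i -> u / B C0 _: fires at position(s) 7, 15: kimaudupinivazo
surface: kimaudupinivazo

cell SUR=fe, NUM=zo, GRD=ra, MOD=ri:
underlying: na-maudip-nu-s-ob
1. f -> v, k -> g, p -> b, s -> z, t -> d / V _ V: fires at position(s) 11: namaudipnuzob
2. 0 -> i / C _ C: inserts after position(s) 8: namaudipinuzob
3. b -> p, d -> t, v -> f, z -> s / _ #: fires at position(s) 14: namaudipinuzop
4. e -> o, i -> u / B C0 _: fires at position(s) 7: namaudupinuzop
surface: namaudupinuzop


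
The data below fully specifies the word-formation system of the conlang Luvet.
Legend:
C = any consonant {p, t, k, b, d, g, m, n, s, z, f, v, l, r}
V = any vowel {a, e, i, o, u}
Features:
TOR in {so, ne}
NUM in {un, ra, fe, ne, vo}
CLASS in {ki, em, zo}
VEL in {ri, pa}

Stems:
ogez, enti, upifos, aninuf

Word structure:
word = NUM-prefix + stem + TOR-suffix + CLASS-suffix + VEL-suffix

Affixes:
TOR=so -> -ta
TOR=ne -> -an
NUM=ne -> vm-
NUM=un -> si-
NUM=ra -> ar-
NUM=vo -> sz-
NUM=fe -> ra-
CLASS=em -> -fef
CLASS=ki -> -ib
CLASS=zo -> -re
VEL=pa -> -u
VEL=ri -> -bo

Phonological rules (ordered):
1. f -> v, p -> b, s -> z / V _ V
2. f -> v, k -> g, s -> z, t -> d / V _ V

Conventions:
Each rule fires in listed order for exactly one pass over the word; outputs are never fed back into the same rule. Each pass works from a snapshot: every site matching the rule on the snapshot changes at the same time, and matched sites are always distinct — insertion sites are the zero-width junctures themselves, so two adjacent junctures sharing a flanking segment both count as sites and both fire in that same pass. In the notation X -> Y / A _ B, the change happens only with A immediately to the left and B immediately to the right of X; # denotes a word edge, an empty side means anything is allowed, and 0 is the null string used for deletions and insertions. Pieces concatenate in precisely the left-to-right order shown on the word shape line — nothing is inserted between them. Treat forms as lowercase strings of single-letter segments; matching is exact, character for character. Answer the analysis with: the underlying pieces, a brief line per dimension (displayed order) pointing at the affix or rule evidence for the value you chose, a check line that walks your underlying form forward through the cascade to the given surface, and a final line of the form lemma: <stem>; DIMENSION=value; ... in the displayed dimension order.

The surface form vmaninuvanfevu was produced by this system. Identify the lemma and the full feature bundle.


underlying: vm-aninuf-an-fef-u
TOR=ne - signalled by the affix -an
NUM=ne - signalled by the affix vm-
CLASS=em - signalled by the affix -fef
VEL=pa - signalled by the affix -u
check: vmaninufanfefu -> vmaninuvanfevu -> vmaninuvanfevu
lemma: aninuf; TOR=ne; NUM=ne; CLASS=em; VEL=pa


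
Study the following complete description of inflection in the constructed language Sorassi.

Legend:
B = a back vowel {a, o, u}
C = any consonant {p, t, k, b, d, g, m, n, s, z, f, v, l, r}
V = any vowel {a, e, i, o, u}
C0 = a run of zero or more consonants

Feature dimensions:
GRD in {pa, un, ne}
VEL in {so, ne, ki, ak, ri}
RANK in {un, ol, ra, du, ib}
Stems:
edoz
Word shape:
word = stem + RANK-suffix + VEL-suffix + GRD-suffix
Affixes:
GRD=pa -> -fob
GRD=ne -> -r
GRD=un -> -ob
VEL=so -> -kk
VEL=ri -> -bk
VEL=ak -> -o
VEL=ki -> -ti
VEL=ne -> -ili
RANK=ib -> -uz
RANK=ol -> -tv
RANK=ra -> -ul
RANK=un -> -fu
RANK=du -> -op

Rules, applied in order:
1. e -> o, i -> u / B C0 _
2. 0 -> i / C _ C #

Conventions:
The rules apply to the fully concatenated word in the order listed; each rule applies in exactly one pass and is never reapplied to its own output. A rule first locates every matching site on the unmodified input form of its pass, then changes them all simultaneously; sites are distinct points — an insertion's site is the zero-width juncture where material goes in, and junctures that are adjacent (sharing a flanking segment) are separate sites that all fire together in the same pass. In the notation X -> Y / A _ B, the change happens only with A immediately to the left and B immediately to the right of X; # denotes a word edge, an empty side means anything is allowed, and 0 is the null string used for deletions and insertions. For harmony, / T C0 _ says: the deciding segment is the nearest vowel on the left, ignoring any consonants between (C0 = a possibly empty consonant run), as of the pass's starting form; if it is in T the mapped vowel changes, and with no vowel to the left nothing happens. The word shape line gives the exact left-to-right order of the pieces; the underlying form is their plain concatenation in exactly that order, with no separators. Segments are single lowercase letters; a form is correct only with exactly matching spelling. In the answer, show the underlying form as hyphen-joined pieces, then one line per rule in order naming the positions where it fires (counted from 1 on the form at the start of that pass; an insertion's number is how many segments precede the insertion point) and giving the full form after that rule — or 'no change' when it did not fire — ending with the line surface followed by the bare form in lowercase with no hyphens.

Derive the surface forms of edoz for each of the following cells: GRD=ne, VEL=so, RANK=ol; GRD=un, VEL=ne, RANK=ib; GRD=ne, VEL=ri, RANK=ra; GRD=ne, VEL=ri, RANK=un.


cell GRD=ne, VEL=so, RANK=ol:
underlying: edoz-tv-kk-r
1. e -> o, i -> u / B C0 _: no change
2. 0 -> i / C _ C #: inserts after position(s) 8: edoztvkkir
surface: edoztvkkir

cell GRD=un, VEL=ne, RANK=ib:
underlying: edoz-uz-ili-ob
1. e -> o, i -> u / B C0 _: fires at position(s) 7: edozuzuliob
2. 0 -> i / C _ C #: no change
surface: edozuzuliob

cell GRD=ne, VEL=ri, RANK=ra:
underlying: edoz-ul-bk-r
1. e -> o, i -> u / B C0 _: no change
2. 0 -> i / C _ C #: inserts after position(s) 8: edozulbkir
surface: edozulbkir

cell GRD=ne, VEL=ri, RANK=un:
underlying: edoz-fu-bk-r
1. e -> o, i -> u / B C0 _: no change
2. 0 -> i / C _ C #: inserts after position(s) 8: edozfubkir
surface: edozfubkir


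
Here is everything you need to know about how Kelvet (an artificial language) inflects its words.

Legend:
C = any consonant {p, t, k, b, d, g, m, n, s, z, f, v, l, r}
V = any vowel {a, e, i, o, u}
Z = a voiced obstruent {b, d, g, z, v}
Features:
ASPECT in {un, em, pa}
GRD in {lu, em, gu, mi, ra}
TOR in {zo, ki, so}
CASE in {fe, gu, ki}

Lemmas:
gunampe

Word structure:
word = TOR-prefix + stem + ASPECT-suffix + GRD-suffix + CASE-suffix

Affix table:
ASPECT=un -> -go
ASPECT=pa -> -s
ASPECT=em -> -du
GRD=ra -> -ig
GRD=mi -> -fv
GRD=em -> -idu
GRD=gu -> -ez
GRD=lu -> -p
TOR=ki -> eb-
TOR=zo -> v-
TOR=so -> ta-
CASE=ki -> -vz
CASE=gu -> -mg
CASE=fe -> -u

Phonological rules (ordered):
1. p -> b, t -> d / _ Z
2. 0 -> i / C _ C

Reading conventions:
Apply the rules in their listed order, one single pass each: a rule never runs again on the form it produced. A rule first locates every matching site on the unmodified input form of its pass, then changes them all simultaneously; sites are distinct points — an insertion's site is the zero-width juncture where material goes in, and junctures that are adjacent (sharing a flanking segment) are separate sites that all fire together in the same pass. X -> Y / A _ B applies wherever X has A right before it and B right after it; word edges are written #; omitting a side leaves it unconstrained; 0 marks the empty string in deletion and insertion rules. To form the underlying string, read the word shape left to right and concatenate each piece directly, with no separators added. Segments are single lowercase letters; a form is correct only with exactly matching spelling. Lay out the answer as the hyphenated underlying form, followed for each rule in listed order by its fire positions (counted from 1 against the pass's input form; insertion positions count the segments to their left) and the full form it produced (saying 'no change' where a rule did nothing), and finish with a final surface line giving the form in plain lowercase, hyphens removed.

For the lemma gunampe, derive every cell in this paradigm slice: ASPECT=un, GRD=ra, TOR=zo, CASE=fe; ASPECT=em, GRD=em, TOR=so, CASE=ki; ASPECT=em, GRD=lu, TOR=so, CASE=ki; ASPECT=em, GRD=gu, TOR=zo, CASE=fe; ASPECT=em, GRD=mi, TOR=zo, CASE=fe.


cell ASPECT=un, GRD=ra, TOR=zo, CASE=fe:
underlying: v-gunampe-go-ig-u
1. p -> b, t -> d / _ Z: no change
2. 0 -> i / C _ C: inserts after position(s) 1, 6: vigunamipegoigu
surface: vigunamipegoigu

cell ASPECT=em, GRD=em, TOR=so, CASE=ki:
underlying: ta-gunampe-du-idu-vz
1. p -> b, t -> d / _ Z: no change
2. 0 -> i / C _ C: inserts after position(s) 7, 15: tagunamipeduiduviz
surface: tagunamipeduiduviz

cell ASPECT=em, GRD=lu, TOR=so, CASE=ki:
underlying: ta-gunampe-du-p-vz
1. p -> b, t -> d / _ Z: fires at position(s) 12: tagunampedubvz
2. 0 -> i / C _ C: inserts after position(s) 7, 12, 13: tagunamipedubiviz
surface: tagunamipedubiviz

cell ASPECT=em, GRD=gu, TOR=zo, CASE=fe:
underlying: v-gunampe-du-ez-u
1. p -> b, t -> d / _ Z: no change
2. 0 -> i / C _ C: inserts after position(s) 1, 6: vigunamipeduezu
surface: vigunamipeduezu

cell ASPECT=em, GRD=mi, TOR=zo, CASE=fe:
underlying: v-gunampe-du-fv-u
1. p -> b, t -> d / _ Z: no change
2. 0 -> i / C _ C: inserts after position(s) 1, 6, 11: vigunamipedufivu
surface: vigunamipedufivu


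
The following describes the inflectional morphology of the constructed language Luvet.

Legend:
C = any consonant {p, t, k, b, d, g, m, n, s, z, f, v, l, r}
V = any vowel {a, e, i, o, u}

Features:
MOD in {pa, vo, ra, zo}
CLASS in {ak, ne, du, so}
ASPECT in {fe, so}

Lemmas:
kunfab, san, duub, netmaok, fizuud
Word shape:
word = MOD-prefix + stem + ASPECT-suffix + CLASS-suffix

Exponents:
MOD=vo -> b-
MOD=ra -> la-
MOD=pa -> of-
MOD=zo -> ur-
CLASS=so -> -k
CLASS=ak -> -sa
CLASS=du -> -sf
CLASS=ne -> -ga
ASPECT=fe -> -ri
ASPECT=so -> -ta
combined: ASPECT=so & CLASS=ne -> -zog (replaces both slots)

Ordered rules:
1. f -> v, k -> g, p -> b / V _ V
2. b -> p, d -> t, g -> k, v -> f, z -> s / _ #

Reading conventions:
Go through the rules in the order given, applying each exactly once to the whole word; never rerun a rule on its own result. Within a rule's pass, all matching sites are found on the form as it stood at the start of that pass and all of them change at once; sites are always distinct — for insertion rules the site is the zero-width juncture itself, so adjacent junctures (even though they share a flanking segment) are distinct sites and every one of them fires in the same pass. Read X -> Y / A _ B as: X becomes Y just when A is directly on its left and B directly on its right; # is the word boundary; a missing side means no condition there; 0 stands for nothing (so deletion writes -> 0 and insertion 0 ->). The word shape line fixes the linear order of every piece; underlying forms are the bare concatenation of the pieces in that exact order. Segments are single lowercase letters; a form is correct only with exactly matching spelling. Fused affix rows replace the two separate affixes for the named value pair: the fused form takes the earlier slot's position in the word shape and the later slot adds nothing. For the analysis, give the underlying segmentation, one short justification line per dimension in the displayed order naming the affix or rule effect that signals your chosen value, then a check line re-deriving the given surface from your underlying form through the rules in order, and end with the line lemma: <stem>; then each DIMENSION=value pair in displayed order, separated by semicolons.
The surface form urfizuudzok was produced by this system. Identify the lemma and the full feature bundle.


underlying: ur-fizuud-zog
MOD=zo - signalled by the affix ur-
CLASS=ne - signalled by the combined affix row
ASPECT=so - signalled by the combined affix row
check: urfizuudzog -> urfizuudzog -> urfizuudzok
lemma: fizuud; MOD=zo; CLASS=ne; ASPECT=so


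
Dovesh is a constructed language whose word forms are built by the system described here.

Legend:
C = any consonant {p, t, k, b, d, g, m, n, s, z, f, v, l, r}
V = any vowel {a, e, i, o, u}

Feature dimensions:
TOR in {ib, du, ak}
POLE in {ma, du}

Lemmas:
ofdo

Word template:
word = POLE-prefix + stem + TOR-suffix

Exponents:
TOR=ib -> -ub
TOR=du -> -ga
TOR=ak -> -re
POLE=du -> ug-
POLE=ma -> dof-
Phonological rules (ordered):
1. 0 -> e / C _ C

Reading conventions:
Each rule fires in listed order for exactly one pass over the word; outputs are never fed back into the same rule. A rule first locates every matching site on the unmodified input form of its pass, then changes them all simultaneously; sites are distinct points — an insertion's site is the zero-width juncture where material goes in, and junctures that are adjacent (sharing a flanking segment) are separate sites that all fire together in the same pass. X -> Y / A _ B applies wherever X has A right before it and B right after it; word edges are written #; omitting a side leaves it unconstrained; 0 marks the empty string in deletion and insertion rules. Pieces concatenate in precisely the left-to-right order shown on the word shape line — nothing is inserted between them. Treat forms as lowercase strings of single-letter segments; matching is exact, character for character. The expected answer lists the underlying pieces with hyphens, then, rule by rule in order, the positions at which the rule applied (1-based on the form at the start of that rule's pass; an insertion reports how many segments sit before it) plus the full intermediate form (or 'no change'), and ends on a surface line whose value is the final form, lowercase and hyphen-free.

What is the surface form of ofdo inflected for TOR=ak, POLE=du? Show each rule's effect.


underlying: ug-ofdo-re
1. 0 -> e / C _ C: inserts after position(s) 4: ugofedore
surface: ugofedore


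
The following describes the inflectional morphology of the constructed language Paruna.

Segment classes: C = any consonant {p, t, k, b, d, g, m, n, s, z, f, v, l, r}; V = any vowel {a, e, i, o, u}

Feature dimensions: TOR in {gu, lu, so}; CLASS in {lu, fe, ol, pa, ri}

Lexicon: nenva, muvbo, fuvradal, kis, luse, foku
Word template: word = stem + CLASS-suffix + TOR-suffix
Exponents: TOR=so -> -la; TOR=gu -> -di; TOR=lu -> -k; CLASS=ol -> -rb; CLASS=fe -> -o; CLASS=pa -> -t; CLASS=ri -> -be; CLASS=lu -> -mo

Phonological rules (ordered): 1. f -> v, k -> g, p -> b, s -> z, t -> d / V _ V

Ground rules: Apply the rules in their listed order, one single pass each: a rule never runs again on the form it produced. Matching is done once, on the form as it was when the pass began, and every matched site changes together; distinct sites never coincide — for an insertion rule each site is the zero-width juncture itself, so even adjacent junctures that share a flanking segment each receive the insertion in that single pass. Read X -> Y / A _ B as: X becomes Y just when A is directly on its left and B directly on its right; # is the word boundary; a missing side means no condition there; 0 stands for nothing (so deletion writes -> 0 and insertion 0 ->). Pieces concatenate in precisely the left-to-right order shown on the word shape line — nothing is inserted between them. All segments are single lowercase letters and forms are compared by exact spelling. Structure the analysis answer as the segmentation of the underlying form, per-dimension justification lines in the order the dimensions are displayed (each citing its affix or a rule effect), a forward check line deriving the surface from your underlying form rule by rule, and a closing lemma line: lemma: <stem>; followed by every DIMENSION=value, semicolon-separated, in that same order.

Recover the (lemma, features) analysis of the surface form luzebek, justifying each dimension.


underlying: luse-be-k
TOR=lu - signalled by the affix -k
CLASS=ri - signalled by the affix -be
check: lusebek -> luzebek
lemma: luse; TOR=lu; CLASS=ri


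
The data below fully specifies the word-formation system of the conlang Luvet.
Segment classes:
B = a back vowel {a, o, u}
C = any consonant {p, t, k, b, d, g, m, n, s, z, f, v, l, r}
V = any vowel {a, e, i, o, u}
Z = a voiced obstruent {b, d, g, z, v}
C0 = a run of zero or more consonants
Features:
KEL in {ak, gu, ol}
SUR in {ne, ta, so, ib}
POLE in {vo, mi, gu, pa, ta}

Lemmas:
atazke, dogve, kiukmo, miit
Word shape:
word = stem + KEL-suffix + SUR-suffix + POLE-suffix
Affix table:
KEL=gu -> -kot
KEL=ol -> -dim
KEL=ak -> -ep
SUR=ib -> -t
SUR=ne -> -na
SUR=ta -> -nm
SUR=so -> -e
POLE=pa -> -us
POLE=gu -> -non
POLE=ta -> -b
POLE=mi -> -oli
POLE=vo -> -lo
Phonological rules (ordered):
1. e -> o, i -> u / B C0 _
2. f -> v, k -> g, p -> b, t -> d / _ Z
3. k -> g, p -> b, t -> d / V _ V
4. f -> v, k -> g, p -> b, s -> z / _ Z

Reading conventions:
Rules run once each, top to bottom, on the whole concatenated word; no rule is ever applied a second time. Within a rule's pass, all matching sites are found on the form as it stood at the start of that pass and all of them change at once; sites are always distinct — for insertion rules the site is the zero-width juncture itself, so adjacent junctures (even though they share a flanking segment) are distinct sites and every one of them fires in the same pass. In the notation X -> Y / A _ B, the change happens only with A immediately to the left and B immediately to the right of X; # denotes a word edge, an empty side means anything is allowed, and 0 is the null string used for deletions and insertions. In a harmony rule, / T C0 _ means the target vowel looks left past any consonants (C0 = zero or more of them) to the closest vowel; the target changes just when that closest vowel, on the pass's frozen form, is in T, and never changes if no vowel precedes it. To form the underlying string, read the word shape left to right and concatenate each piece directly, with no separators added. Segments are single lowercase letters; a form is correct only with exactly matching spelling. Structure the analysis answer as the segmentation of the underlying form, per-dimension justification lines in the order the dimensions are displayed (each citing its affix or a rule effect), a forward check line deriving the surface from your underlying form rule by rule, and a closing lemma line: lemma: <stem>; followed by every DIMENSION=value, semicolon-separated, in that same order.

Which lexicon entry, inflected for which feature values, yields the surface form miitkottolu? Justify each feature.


underlying: miit-kot-t-oli
KEL=gu - signalled by the affix -kot
SUR=ib - signalled by the affix -t
POLE=mi - signalled by the affix -oli
check: miitkottoli -> miitkottolu -> miitkottolu -> miitkottolu -> miitkottolu
lemma: miit; KEL=gu; SUR=ib; POLE=mi


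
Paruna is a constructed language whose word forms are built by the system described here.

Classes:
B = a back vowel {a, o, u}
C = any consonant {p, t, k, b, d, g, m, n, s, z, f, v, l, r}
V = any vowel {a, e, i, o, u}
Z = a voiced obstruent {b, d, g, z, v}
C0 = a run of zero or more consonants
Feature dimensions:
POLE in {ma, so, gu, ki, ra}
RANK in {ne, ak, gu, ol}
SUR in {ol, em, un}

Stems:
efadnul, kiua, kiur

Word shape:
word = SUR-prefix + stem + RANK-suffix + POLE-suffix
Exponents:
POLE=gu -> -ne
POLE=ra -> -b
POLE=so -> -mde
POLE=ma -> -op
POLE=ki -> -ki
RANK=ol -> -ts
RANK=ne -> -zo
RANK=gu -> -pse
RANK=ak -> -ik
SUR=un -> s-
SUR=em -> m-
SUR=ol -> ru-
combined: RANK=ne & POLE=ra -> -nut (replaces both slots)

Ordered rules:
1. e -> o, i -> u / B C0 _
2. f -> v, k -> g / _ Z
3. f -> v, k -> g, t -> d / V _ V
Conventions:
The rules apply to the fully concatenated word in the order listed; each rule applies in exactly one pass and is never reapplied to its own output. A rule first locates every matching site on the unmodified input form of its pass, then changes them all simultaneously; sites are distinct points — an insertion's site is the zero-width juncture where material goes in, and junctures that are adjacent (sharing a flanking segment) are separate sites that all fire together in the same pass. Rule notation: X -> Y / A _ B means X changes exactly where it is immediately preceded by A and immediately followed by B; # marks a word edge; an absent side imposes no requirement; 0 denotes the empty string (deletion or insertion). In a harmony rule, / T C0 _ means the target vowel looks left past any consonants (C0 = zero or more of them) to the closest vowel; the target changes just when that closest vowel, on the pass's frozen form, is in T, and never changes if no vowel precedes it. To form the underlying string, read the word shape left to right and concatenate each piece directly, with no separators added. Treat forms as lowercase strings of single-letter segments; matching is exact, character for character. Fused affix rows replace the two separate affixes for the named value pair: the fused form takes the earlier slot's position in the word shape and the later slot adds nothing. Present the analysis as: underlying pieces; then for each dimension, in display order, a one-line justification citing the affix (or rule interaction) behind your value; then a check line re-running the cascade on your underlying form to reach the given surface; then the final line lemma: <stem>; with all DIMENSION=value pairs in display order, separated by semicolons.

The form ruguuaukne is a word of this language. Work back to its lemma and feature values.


underlying: ru-kiua-ik-ne
POLE=gu - signalled by the affix -ne
RANK=ak - signalled by the affix -ik
SUR=ol - signalled by the affix ru-
check: rukiuaikne -> rukuuaukne -> rukuuaukne -> ruguuaukne
lemma: kiua; POLE=gu; RANK=ak; SUR=ol


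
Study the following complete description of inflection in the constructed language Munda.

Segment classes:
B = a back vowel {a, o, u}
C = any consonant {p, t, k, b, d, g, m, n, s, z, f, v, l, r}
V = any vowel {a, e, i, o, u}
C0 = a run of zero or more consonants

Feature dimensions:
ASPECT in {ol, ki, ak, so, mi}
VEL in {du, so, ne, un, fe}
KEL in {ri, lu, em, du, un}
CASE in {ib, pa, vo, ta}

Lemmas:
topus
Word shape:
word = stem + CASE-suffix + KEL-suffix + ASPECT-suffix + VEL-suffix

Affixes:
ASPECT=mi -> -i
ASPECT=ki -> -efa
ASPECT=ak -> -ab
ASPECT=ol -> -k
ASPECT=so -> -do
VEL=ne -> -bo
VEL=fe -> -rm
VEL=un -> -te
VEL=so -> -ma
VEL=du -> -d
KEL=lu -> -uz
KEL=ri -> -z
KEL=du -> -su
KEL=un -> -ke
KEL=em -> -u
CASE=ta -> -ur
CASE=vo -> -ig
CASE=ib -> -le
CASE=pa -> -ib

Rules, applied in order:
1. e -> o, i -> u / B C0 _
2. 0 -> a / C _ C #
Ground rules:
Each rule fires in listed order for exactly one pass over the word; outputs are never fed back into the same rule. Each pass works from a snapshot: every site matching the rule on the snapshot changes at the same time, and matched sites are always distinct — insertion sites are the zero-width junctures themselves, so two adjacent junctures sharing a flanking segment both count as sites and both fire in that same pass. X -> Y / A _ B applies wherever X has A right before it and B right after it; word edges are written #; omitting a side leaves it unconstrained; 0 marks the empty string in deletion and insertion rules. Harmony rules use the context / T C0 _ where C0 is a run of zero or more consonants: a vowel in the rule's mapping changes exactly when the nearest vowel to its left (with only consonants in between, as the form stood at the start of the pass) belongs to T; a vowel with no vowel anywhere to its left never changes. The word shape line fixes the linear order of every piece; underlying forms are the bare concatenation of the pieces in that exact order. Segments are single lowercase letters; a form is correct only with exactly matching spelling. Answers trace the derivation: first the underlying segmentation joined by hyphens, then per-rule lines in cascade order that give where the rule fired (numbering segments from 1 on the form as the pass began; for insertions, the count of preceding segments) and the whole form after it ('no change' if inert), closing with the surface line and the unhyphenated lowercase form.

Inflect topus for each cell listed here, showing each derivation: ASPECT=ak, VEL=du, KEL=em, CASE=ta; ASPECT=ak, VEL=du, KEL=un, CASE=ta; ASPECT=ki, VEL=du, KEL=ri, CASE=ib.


cell ASPECT=ak, VEL=du, KEL=em, CASE=ta:
underlying: topus-ur-u-ab-d
1. e -> o, i -> u / B C0 _: no change
2. 0 -> a / C _ C #: inserts after position(s) 10: topusuruabad
surface: topusuruabad

cell ASPECT=ak, VEL=du, KEL=un, CASE=ta:
underlying: topus-ur-ke-ab-d
1. e -> o, i -> u / B C0 _: fires at position(s) 9: topusurkoabd
2. 0 -> a / C _ C #: inserts after position(s) 11: topusurkoabad
surface: topusurkoabad

cell ASPECT=ki, VEL=du, KEL=ri, CASE=ib:
underlying: topus-le-z-efa-d
1. e -> o, i -> u / B C0 _: fires at position(s) 7: topuslozefad
2. 0 -> a / C _ C #: no change
surface: topuslozefad
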